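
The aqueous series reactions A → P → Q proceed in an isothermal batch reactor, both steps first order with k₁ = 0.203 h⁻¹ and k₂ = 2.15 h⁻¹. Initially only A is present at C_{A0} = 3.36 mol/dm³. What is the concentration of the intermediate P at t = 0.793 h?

Solving the coupled first-order balances gives C_P(t) = [k₁/(k₂−k₁)]·C_{A0}·(e^(−k₁t) − e^(−k₂t)).
e^(−k₁t) = e^(−0.203×0.793) = e^(−0.1610) = 0.8513; e^(−k₂t) = e^(−1.705) = 0.1818.
C_P = 0.203×3.36/(2.15−0.203) × (0.8513−0.1818) = 0.3503×0.6695 = 0.2346 mol/dm³.

0.235 mol/dm³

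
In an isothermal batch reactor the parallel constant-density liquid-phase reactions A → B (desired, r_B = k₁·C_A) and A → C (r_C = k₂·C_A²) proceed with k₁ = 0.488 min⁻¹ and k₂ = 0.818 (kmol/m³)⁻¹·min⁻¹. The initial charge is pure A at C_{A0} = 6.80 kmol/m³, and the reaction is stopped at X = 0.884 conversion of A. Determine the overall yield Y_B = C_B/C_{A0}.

0.147

C_A = C_{A0}(1−X) = 0.7888 kmol/m³.
Along a PFR/batch, dC_B/dC_A = −r_B/(r_B+r_C) = −k₁/(k₁+k₂·C_A).
Integrating from C_{A0} to C_A: C_B = (0.488/0.818)·ln[(0.488+0.818·6.80)/(0.488+0.818·0.789)] = 0.5966·ln(6.050/1.133) = 0.9993 kmol/m³.
Y_B = C_B/C_{A0} = 0.9993/6.80 = 0.147.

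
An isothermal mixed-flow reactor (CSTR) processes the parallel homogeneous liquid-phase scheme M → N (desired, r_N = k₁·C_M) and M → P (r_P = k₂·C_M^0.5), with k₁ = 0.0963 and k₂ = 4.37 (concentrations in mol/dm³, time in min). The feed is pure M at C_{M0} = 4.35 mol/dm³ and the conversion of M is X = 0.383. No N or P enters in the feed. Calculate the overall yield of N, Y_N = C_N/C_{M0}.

0.0133

Exit C_M = C_{M0}(1−X) = 4.35×0.617 = 2.684 mol/dm³.
In a CSTR the entire volume is at exit conditions, so r_N = 0.0963×2.684 = 0.2585 and r_P = 4.37×2.684^0.5 = 7.159.
Fraction of consumed M going to N: r_N/(r_N+r_P) = 0.03484.
C_N = 0.03484·C_{M0}·X = 0.03484×4.35×0.383 = 0.0581 mol/dm³; Y_N = C_N/C_{M0} = 0.0133.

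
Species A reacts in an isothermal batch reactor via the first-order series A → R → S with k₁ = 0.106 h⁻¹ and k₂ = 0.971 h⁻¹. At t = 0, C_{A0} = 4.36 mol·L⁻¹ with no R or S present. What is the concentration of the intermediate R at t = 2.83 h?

0.362 mol·L⁻¹

For first-order series with pure A initially, C_R(t) = k₁C_{A0}/(k₂−k₁)·(e^(−k₁t) − e^(−k₂t)).
e^(−k₁t) = e^(−0.106×2.83) = e^(−0.3000) = 0.7408; e^(−k₂t) = e^(−2.748) = 0.06406.
C_R = 0.106×4.36/(0.971−0.106) × (0.7408−0.06406) = 0.5343×0.6768 = 0.3616 mol·L⁻¹.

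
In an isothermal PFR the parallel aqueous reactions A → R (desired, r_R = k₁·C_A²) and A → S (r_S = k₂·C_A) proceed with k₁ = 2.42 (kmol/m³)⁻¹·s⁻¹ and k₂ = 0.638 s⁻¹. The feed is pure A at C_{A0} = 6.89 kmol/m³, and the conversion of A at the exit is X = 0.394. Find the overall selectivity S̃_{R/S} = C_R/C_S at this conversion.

20.6

C_A = C_{A0}(1−X) = 4.175 kmol/m³.
Along a PFR/batch, dC_S/dC_A = −r_S/(r_R+r_S) = −k₂/(k₂+k₁·C_A).
Integrating from C_{A0} to C_A: C_S = (0.638/2.42)·ln[(0.638+2.42·6.89)/(0.638+2.42·4.18)] = 0.2636·ln(17.31/10.74) = 0.1258 kmol/m³.
Then C_R = (C_{A0}−C_A) − C_S = 2.715 − 0.1258 = 2.589 kmol/m³.
S̃_{R/S} = C_R/C_S = 2.589/0.1258 = 20.6.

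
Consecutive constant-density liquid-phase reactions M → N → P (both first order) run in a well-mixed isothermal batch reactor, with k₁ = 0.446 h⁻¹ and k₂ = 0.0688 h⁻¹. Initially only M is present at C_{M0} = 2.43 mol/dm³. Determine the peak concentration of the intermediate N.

For a first-order series the maximum intermediate yield is C_{N,max}/C_{M0} = (k₁/k₂)^[k₂/(k₂−k₁)].
= (0.446/0.0688)^(0.0688/(0.0688−0.446)) = (6.483)^(-0.1824) = 0.7111.
C_{N,max} = 0.7111×2.43 = 1.73 mol/dm³.

1.73 mol/dm³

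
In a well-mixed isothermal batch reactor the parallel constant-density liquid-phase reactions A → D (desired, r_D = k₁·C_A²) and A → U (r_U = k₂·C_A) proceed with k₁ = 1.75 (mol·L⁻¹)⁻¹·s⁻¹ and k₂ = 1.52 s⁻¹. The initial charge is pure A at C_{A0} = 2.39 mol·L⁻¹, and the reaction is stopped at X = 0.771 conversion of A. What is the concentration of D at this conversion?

C_A = C_{A0}(1−X) = 0.5473 mol·L⁻¹.
Along a PFR/batch, dC_U/dC_A = −r_U/(r_D+r_U) = −k₂/(k₂+k₁·C_A).
Integrating from C_{A0} to C_A: C_U = (1.52/1.75)·ln[(1.52+1.75·2.39)/(1.52+1.75·0.547)] = 0.8686·ln(5.703/2.478) = 0.7240 mol·L⁻¹.
Then C_D = (C_{A0}−C_A) − C_U = 1.843 − 0.7240 = 1.119 mol·L⁻¹.

1.12 mol·L⁻¹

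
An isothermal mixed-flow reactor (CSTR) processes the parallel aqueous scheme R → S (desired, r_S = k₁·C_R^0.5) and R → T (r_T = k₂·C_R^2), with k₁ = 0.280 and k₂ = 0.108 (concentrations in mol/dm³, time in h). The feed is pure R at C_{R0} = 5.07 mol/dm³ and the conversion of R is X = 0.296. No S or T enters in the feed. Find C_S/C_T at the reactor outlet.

Exit C_R = C_{R0}(1−X) = 5.07×0.704 = 3.569 mol/dm³.
A CSTR operates uniformly at the exit composition, giving r_S = 0.5290 and r_T = 1.376 (each k·C_R^n at C_R = 3.569).
Overall selectivity = C_S/C_T = r_Sτ/(r_Tτ) = r_S/r_T = 0.384.

0.384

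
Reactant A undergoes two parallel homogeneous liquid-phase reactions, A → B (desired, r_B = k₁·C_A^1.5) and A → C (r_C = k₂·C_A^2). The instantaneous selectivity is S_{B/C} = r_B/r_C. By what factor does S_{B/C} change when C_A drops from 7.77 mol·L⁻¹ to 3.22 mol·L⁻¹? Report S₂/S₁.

1.55

S_{B/C} = (k₁/k₂)·C_A^-0.5, so S₂/S₁ = (C_{A,2}/C_{A,1})^-0.5.
= (3.22/7.77)^(-0.5) = (0.4144)^(-0.5) = 1.55.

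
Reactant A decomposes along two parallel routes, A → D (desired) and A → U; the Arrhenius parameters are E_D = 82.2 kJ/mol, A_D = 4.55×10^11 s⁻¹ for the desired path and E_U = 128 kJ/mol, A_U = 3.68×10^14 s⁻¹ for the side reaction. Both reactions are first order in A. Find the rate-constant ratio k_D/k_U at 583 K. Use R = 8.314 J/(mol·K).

15.7

Since both paths have the same order in A, the concentration cancels and S_{D/U} = k_D/k_U = (A_D/A_U)·exp[(E_U−E_D)/(RT)].
(E_U−E_D)/(RT) = (128−82.2)×10³/(8.314×583) = 45800/4847 = 9.449.
k_D/k_U = (4.55×10^11/3.68×10^14)·exp(9.449) = 0.001236 × 12696 = 15.7.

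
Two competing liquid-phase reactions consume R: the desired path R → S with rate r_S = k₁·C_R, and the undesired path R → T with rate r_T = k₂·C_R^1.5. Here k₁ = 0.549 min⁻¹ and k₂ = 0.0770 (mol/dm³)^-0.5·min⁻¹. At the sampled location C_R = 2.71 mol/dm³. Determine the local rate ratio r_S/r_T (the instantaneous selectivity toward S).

S_{S/T} = r_S/r_T = (k₁·C_R)/(k₂·C_R^1.5) = (k₁/k₂)·C_R^-0.5.
= (0.549×2.710) / (0.0770×2.710^1.5) = 1.488/0.3435 = 4.33.

4.33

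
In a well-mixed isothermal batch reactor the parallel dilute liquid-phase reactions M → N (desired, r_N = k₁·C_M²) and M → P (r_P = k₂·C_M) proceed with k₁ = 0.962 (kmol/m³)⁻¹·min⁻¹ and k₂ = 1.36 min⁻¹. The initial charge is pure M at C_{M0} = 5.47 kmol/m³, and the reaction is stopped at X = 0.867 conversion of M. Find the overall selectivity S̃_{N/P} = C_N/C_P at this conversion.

C_M = C_{M0}(1−X) = 0.7275 kmol/m³.
Along a PFR/batch, dC_P/dC_M = −r_P/(r_N+r_P) = −k₂/(k₂+k₁·C_M).
Integrating from C_{M0} to C_M: C_P = (1.36/0.962)·ln[(1.36+0.962·5.47)/(1.36+0.962·0.728)] = 1.414·ln(6.622/2.060) = 1.651 kmol/m³.
Then C_N = (C_{M0}−C_M) − C_P = 4.742 − 1.651 = 3.092 kmol/m³.
S̃_{N/P} = C_N/C_P = 3.092/1.651 = 1.87.

1.87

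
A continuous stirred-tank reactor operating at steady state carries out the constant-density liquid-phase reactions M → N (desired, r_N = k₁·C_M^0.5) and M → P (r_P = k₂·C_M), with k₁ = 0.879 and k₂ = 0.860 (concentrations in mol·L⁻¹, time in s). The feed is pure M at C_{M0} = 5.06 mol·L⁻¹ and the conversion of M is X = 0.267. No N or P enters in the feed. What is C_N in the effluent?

0.468 mol·L⁻¹

Exit C_M = C_{M0}(1−X) = 5.06×0.733 = 3.709 mol·L⁻¹.
A CSTR operates uniformly at the exit composition, giving r_N = 1.693 and r_P = 3.190 (each k·C_M^n at C_M = 3.709).
Fraction of consumed M going to N: r_N/(r_N+r_P) = 0.3467.
C_N = 0.3467·C_{M0}·X = 0.3467×5.06×0.267 = 0.468 mol·L⁻¹.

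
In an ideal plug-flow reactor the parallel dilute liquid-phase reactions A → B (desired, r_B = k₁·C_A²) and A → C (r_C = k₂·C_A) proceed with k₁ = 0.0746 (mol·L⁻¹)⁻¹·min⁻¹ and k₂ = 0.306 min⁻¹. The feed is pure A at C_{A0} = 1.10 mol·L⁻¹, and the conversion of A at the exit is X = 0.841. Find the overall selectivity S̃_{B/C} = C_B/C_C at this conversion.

C_A = C_{A0}(1−X) = 0.1749 mol·L⁻¹.
Along a PFR/batch, dC_C/dC_A = −r_C/(r_B+r_C) = −k₂/(k₂+k₁·C_A).
Integrating from C_{A0} to C_A: C_C = (0.306/0.0746)·ln[(0.306+0.0746·1.10)/(0.306+0.0746·0.175)] = 4.102·ln(0.3881/0.3190) = 0.8032 mol·L⁻¹.
Then C_B = (C_{A0}−C_A) − C_C = 0.9251 − 0.8032 = 0.1219 mol·L⁻¹.
S̃_{B/C} = C_B/C_C = 0.1219/0.8032 = 0.152.

0.152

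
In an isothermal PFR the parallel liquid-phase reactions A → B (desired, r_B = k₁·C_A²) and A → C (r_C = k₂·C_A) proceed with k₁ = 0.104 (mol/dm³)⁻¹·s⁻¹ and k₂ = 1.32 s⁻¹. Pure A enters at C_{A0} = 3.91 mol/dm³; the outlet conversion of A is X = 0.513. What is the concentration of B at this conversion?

0.372 mol/dm³

C_A = C_{A0}(1−X) = 1.904 mol/dm³.
Along a PFR/batch, dC_C/dC_A = −r_C/(r_B+r_C) = −k₂/(k₂+k₁·C_A).
Integrating from C_{A0} to C_A: C_C = (1.32/0.104)·ln[(1.32+0.104·3.91)/(1.32+0.104·1.90)] = 12.69·ln(1.727/1.518) = 1.634 mol/dm³.
Then C_B = (C_{A0}−C_A) − C_C = 2.006 − 1.634 = 0.3715 mol/dm³.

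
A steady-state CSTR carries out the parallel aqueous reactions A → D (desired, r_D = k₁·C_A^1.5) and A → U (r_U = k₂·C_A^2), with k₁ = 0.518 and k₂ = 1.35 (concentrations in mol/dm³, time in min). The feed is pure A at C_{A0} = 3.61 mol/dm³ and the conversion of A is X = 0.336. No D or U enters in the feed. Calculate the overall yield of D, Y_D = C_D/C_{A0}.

Exit C_A = C_{A0}(1−X) = 3.61×0.664 = 2.397 mol/dm³.
Rates in a CSTR are evaluated at the outlet concentration: r_D = 0.518×2.397^1.5 = 1.922, r_U = 1.35×2.397^2 = 7.757.
Fraction of consumed A going to D: r_D/(r_D+r_U) = 0.1986.
C_D = 0.1986·C_{A0}·X = 0.1986×3.61×0.336 = 0.241 mol/dm³; Y_D = C_D/C_{A0} = 0.0667.

0.0667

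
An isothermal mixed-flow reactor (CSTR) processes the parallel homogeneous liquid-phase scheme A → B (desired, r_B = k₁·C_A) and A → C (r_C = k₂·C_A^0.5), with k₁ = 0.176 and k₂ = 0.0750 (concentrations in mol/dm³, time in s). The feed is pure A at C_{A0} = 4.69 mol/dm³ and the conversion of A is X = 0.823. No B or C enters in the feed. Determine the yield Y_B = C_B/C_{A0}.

Exit C_A = C_{A0}(1−X) = 4.69×0.177 = 0.8301 mol/dm³.
A CSTR operates uniformly at the exit composition, giving r_B = 0.1461 and r_C = 0.06833 (each k·C_A^n at C_A = 0.8301).
Fraction of consumed A going to B: r_B/(r_B+r_C) = 0.6813.
C_B = 0.6813·C_{A0}·X = 0.6813×4.69×0.823 = 2.63 mol/dm³; Y_B = C_B/C_{A0} = 0.561.

0.561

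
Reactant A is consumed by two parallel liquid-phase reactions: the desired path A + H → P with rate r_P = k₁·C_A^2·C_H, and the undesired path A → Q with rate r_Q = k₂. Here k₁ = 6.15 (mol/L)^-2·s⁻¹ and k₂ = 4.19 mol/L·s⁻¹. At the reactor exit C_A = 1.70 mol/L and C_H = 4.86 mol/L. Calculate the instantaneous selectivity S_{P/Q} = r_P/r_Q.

S_{P/Q} = r_P/r_Q = (k₁·C_A^2·C_H)/(k₂) = (k₁/k₂)·C_A^2·C_H.
= (6.15×1.700^2×4.860) / (4.19) = 86.38/4.190 = 20.6.
Since the desired path is higher order in A, keeping C_A high (PFR or concentrated feed) favours P.

20.6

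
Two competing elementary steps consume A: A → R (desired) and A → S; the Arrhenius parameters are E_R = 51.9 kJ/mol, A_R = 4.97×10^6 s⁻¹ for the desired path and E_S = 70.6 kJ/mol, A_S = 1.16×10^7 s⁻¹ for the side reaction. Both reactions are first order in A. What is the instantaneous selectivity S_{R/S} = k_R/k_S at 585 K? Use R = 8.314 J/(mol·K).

20.0

With equal orders, S_{R/S} = k_R/k_S = (A_R/A_S)·exp[(E_S−E_R)/(RT)].
(E_S−E_R)/(RT) = (70.6−51.9)×10³/(8.314×585) = 18700/4864 = 3.845.
k_R/k_S = (4.97×10^6/1.16×10^7)·exp(3.845) = 0.4284 × 46.75 = 20.0.
Since E_R < E_S, lowering the temperature improves selectivity toward R.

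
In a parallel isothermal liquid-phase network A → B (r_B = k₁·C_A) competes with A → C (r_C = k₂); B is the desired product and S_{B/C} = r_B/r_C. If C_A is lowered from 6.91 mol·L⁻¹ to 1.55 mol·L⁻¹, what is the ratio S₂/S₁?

S_{B/C} = (k₁/k₂)·C_A, so S₂/S₁ = (C_{A,2}/C_{A,1}).
= 1.55/6.91 = 0.224.

0.224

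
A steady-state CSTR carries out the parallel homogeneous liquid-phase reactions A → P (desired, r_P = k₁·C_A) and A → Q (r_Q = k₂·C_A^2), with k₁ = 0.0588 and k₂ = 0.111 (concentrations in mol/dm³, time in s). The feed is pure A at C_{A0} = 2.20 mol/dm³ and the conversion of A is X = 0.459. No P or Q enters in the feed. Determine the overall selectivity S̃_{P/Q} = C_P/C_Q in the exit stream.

Exit C_A = C_{A0}(1−X) = 2.20×0.541 = 1.190 mol/dm³.
Rates in a CSTR are evaluated at the outlet concentration: r_P = 0.0588×1.190 = 0.06998, r_Q = 0.111×1.190^2 = 0.1572.
Overall selectivity = C_P/C_Q = r_Pτ/(r_Qτ) = r_P/r_Q = 0.445.

0.445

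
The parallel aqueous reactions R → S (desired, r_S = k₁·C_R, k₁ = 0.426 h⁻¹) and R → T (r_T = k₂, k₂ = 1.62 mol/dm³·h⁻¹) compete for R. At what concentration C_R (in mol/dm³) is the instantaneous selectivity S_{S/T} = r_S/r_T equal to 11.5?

43.7 mol/dm³

S_{S/T} = (k₁/k₂)·C_R ⇒ C_R = S·k₂/k₁.
= 11.5×1.62/0.426 = 43.7 mol/dm³.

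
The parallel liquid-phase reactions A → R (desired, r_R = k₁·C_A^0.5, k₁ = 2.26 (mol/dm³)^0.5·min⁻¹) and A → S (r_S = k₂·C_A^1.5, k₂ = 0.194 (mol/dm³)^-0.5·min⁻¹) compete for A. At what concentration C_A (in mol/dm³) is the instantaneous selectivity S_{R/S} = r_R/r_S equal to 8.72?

S_{R/S} = (k₁/k₂)·C_A⁻¹ ⇒ C_A = (S·k₂/k₁)^(-1).
= (8.72×0.194/2.26)^(-1) = (0.7485)^(-1) = 1.34 mol/dm³.

1.34 mol/dm³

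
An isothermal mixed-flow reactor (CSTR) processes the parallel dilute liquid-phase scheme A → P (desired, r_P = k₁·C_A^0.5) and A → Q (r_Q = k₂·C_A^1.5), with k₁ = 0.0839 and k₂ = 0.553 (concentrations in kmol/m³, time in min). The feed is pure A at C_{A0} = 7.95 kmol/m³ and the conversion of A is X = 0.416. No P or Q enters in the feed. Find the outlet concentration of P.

0.105 kmol/m³

Exit C_A = C_{A0}(1−X) = 7.95×0.584 = 4.643 kmol/m³.
In a CSTR the entire volume is at exit conditions, so r_P = 0.0839×4.643^0.5 = 0.1808 and r_Q = 0.553×4.643^1.5 = 5.532.
Fraction of consumed A going to P: r_P/(r_P+r_Q) = 0.03164.
C_P = 0.03164·C_{A0}·X = 0.03164×7.95×0.416 = 0.105 kmol/m³.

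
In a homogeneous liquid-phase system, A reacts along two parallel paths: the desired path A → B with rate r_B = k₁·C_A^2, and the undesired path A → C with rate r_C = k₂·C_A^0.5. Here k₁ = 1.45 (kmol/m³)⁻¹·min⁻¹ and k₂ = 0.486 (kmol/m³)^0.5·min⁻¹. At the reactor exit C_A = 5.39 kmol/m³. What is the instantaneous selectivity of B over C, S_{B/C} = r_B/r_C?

37.3

S_{B/C} = r_B/r_C = (k₁·C_A^2)/(k₂·C_A^0.5) = (k₁/k₂)·C_A^1.5.
= (1.45×5.390^2) / (0.486×5.390^0.5) = 42.13/1.128 = 37.3.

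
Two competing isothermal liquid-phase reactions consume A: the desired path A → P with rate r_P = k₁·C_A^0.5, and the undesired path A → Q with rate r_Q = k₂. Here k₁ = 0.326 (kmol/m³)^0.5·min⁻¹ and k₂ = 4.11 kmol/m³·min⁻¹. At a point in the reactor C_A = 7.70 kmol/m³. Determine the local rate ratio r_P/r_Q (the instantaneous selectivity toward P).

0.220

S_{P/Q} = r_P/r_Q = (k₁·C_A^0.5)/(k₂) = (k₁/k₂)·C_A^0.5.
= (0.326×7.700^0.5) / (4.11) = 0.9046/4.110 = 0.220.
Since the desired path is higher order in A, keeping C_A high (PFR or concentrated feed) favours P.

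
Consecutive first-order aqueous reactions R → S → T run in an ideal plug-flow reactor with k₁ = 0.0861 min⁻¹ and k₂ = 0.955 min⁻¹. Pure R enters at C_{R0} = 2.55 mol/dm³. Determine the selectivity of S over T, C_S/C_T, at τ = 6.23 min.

0.161

For first-order series with pure R initially, C_S(τ) = k₁C_{R0}/(k₂−k₁)·(e^(−k₁τ) − e^(−k₂τ)).
e^(−k₁τ) = e^(−0.0861×6.23) = e^(−0.5364) = 0.5848; e^(−k₂τ) = e^(−5.950) = 0.002607.
C_S = 0.0861×2.55/(0.955−0.0861) × (0.5848−0.002607) = 0.2527×0.5822 = 0.1471 mol/dm³.
C_R = C_{R0}e^(−k₁τ) = 1.491 mol/dm³, so C_T = C_{R0}−C_R−C_S = 0.9115 mol/dm³; C_S/C_T = 0.161.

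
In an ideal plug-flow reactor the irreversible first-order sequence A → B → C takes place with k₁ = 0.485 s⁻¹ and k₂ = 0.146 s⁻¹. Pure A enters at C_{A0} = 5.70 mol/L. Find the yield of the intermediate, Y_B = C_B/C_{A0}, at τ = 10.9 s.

Solving the coupled first-order balances gives C_B(τ) = [k₁/(k₂−k₁)]·C_{A0}·(e^(−k₁τ) − e^(−k₂τ)).
e^(−k₁τ) = e^(−0.485×10.9) = e^(−5.287) = 0.005059; e^(−k₂τ) = e^(−1.591) = 0.2036.
C_B = 0.485×5.70/(0.146−0.485) × (0.005059−0.2036) = (-8.155)×(-0.1986) = 1.619 mol/L.
Y_B = C_B/C_{A0} = 1.619/5.70 = 0.284.

0.284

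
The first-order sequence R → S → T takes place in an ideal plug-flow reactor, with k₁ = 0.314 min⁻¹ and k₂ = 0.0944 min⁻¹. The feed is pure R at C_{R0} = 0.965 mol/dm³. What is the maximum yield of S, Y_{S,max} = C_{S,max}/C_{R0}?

0.597

Evaluating C_S at τ_opt = ln(k₂/k₁)/(k₂−k₁) gives C_{S,max}/C_{R0} = (k₁/k₂)^[k₂/(k₂−k₁)].
= (0.314/0.0944)^(0.0944/(0.0944−0.314)) = (3.326)^(-0.4299) = 0.5965.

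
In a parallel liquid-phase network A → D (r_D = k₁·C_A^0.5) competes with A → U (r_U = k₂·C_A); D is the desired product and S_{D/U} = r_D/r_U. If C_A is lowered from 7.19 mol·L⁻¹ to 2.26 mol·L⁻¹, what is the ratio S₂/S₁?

1.78

S_{D/U} = (k₁/k₂)·C_A^-0.5, so S₂/S₁ = (C_{A,2}/C_{A,1})^-0.5.
= (2.26/7.19)^(-0.5) = (0.3143)^(-0.5) = 1.78.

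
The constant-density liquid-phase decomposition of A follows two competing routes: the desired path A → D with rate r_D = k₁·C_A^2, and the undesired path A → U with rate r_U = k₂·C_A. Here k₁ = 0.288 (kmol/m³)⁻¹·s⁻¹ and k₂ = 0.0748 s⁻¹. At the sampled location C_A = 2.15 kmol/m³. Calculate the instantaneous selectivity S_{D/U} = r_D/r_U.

S_{D/U} = r_D/r_U = (k₁·C_A^2)/(k₂·C_A) = (k₁/k₂)·C_A.
= (0.288×2.150^2) / (0.0748×2.150) = 1.331/0.1608 = 8.28.

8.28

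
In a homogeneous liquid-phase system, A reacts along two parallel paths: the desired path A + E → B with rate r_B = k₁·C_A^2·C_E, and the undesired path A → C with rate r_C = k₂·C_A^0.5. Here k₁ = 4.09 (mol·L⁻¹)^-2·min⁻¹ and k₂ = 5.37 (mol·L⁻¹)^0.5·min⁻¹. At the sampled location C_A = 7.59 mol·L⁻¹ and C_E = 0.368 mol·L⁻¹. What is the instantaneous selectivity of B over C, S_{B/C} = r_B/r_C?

S_{B/C} = r_B/r_C = (k₁·C_A^2·C_E)/(k₂·C_A^0.5) = (k₁/k₂)·C_A^1.5·C_E.
= (4.09×7.590^2×0.3680) / (5.37×7.590^0.5) = 86.71/14.79 = 5.86.
Since the desired path is higher order in A, keeping C_A high (PFR or concentrated feed) favours B.

5.86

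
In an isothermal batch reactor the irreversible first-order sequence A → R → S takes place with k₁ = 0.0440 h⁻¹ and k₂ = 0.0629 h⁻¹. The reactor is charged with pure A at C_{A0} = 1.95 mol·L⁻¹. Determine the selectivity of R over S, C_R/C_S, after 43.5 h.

0.292

Solving the coupled first-order balances gives C_R(t) = [k₁/(k₂−k₁)]·C_{A0}·(e^(−k₁t) − e^(−k₂t)).
e^(−k₁t) = e^(−0.0440×43.5) = e^(−1.914) = 0.1475; e^(−k₂t) = e^(−2.736) = 0.06482.
C_R = 0.0440×1.95/(0.0629−0.0440) × (0.1475−0.06482) = 4.540×0.08267 = 0.3753 mol·L⁻¹.
C_A = C_{A0}e^(−k₁t) = 0.2876 mol·L⁻¹, so C_S = C_{A0}−C_A−C_R = 1.287 mol·L⁻¹; C_R/C_S = 0.292.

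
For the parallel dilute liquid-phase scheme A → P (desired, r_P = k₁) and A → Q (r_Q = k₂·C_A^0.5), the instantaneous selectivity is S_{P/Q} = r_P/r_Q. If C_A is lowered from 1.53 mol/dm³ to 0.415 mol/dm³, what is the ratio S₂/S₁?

1.92

S_{P/Q} = (k₁/k₂)·C_A^-0.5, so S₂/S₁ = (C_{A,2}/C_{A,1})^-0.5.
= (0.415/1.53)^(-0.5) = (0.2712)^(-0.5) = 1.92.
Selectivity toward P rises as C_A falls — low-concentration operation is favoured.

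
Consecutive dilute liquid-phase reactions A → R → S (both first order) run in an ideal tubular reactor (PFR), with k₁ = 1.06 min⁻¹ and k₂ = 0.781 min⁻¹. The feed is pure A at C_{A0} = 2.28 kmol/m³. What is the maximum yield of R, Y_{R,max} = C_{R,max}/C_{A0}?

For a first-order series the maximum intermediate yield is C_{R,max}/C_{A0} = (k₁/k₂)^[k₂/(k₂−k₁)].
= (1.06/0.781)^(0.781/(0.781−1.06)) = (1.357)^(-2.799) = 0.4253.

0.425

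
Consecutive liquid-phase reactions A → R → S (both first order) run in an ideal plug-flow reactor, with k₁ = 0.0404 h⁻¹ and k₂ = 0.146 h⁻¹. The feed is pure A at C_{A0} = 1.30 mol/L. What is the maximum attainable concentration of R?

Evaluating C_R at τ_opt = ln(k₂/k₁)/(k₂−k₁) gives C_{R,max}/C_{A0} = (k₁/k₂)^[k₂/(k₂−k₁)].
= (0.0404/0.146)^(0.146/(0.146−0.0404)) = (0.2767)^(1.383) = 0.1693.
C_{R,max} = 0.1693×1.30 = 0.220 mol/L.

0.220 mol/L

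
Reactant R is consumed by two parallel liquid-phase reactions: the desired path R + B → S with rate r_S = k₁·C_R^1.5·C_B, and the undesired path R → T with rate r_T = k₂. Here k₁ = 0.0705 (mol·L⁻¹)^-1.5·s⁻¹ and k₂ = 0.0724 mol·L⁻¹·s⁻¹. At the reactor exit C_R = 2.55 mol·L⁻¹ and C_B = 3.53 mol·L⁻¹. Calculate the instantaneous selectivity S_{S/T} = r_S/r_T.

14.0

S_{S/T} = r_S/r_T = (k₁·C_R^1.5·C_B)/(k₂) = (k₁/k₂)·C_R^1.5·C_B.
= (0.0705×2.550^1.5×3.530) / (0.0724) = 1.013/0.07240 = 14.0.
Since the desired path is higher order in R, keeping C_R high (PFR or concentrated feed) favours S.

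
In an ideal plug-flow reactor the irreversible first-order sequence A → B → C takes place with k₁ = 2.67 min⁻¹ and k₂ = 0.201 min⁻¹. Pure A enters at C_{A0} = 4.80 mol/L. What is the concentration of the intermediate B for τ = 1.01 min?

3.89 mol/L

Solving the coupled first-order balances gives C_B(τ) = [k₁/(k₂−k₁)]·C_{A0}·(e^(−k₁τ) − e^(−k₂τ)).
e^(−k₁τ) = e^(−2.67×1.01) = e^(−2.697) = 0.06743; e^(−k₂τ) = e^(−0.2030) = 0.8163.
C_B = 2.67×4.80/(0.201−2.67) × (0.06743−0.8163) = (-5.191)×(-0.7488) = 3.887 mol/L.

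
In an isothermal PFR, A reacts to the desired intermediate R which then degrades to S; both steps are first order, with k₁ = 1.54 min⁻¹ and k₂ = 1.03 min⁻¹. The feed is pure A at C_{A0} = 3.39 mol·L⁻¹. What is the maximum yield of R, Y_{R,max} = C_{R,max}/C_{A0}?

0.444

For a first-order series the maximum intermediate yield is C_{R,max}/C_{A0} = (k₁/k₂)^[k₂/(k₂−k₁)].
= (1.54/1.03)^(1.03/(1.03−1.54)) = (1.495)^(-2.020) = 0.4438.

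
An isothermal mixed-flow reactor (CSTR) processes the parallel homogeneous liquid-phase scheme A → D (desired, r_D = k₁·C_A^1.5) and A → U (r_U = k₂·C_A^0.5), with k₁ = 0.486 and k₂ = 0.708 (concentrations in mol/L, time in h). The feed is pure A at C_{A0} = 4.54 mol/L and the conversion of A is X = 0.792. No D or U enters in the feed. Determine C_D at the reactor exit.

Exit C_A = C_{A0}(1−X) = 4.54×0.208 = 0.9443 mol/L.
In a CSTR the entire volume is at exit conditions, so r_D = 0.486×0.9443^1.5 = 0.4460 and r_U = 0.708×0.9443^0.5 = 0.6880.
Fraction of consumed A going to D: r_D/(r_D+r_U) = 0.3933.
C_D = 0.3933·C_{A0}·X = 0.3933×4.54×0.792 = 1.41 mol/L.

1.41 mol/L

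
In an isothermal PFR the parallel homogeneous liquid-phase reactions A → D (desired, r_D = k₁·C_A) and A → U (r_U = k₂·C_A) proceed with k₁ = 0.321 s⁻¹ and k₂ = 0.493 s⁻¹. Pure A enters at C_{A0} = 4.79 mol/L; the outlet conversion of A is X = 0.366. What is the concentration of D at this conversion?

0.691 mol/L

C_A = C_{A0}(1−X) = 3.037 mol/L.
Both paths are first order in A, so the instantaneous fraction to D is constant: dC_D/d(−C_A) = k₁/(k₁+k₂) = 0.3943.
C_D = 0.3943·(C_{A0}−C_A) = 0.3943×1.753 = 0.691 mol/L.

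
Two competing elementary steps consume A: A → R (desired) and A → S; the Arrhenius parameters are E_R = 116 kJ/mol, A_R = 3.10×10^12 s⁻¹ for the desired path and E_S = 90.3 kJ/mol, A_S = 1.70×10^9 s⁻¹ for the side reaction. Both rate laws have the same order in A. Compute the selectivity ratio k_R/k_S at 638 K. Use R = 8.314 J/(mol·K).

14.3

k_R/k_S = (A_R/A_S)·exp[−(E_R−E_S)/(RT)] = (A_R/A_S)·exp[(E_S−E_R)/(RT)].
(E_S−E_R)/(RT) = (90.3−116)×10³/(8.314×638) = -25700/5304 = -4.845.
k_R/k_S = (3.10×10^12/1.70×10^9)·exp(-4.845) = 1824 × 0.007867 = 14.3.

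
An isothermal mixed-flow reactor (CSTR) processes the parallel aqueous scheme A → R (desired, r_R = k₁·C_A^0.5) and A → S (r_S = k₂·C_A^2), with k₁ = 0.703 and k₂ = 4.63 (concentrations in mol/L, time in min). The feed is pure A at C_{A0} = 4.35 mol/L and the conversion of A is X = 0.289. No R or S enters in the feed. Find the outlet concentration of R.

Exit C_A = C_{A0}(1−X) = 4.35×0.711 = 3.093 mol/L.
Rates in a CSTR are evaluated at the outlet concentration: r_R = 0.703×3.093^0.5 = 1.236, r_S = 4.63×3.093^2 = 44.29.
Fraction of consumed A going to R: r_R/(r_R+r_S) = 0.02716.
C_R = 0.02716·C_{A0}·X = 0.02716×4.35×0.289 = 0.0341 mol/L.

0.0341 mol/L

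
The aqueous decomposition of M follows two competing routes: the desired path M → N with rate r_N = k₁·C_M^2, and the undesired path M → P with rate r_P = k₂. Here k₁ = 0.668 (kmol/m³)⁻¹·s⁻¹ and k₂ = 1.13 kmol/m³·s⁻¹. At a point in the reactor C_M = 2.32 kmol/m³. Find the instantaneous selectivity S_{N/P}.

S_{N/P} = r_N/r_P = (k₁·C_M^2)/(k₂) = (k₁/k₂)·C_M^2.
= (0.668×2.320^2) / (1.13) = 3.595/1.130 = 3.18.

3.18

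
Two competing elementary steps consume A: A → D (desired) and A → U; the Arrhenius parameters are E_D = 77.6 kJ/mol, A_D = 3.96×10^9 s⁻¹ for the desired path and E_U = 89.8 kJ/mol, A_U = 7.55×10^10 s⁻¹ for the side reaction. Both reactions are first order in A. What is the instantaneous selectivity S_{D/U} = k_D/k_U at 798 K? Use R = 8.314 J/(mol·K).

Since both paths have the same order in A, the concentration cancels and S_{D/U} = k_D/k_U = (A_D/A_U)·exp[(E_U−E_D)/(RT)].
(E_U−E_D)/(RT) = (89.8−77.6)×10³/(8.314×798) = 12200/6635 = 1.839.
k_D/k_U = (3.96×10^9/7.55×10^10)·exp(1.839) = 0.05245 × 6.289 = 0.330.
Since E_D < E_U, lowering the temperature improves selectivity toward D.

0.330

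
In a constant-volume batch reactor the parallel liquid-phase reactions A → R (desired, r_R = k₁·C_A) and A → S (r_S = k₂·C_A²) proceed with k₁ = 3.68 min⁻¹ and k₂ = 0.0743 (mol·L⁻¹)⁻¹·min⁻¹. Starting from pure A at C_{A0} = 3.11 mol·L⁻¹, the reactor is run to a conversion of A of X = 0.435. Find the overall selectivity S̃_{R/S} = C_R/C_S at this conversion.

C_A = C_{A0}(1−X) = 1.757 mol·L⁻¹.
Along a PFR/batch, dC_R/dC_A = −r_R/(r_R+r_S) = −k₁/(k₁+k₂·C_A).
Integrating from C_{A0} to C_A: C_R = (3.68/0.0743)·ln[(3.68+0.0743·3.11)/(3.68+0.0743·1.76)] = 49.53·ln(3.911/3.811) = 1.290 mol·L⁻¹.
C_S = (C_{A0}−C_A)−C_R = 0.06329 mol·L⁻¹; S̃_{R/S} = 1.290/0.06329 = 20.4.

20.4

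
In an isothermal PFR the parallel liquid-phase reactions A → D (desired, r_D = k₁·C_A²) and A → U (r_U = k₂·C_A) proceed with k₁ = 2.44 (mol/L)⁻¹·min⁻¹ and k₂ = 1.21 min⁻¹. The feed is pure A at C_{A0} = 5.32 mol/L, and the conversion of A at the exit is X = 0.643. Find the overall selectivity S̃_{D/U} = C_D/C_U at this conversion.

6.78

C_A = C_{A0}(1−X) = 1.899 mol/L.
Along a PFR/batch, dC_U/dC_A = −r_U/(r_D+r_U) = −k₂/(k₂+k₁·C_A).
Integrating from C_{A0} to C_A: C_U = (1.21/2.44)·ln[(1.21+2.44·5.32)/(1.21+2.44·1.90)] = 0.4959·ln(14.19/5.844) = 0.4399 mol/L.
Then C_D = (C_{A0}−C_A) − C_U = 3.421 − 0.4399 = 2.981 mol/L.
S̃_{D/U} = C_D/C_U = 2.981/0.4399 = 6.78.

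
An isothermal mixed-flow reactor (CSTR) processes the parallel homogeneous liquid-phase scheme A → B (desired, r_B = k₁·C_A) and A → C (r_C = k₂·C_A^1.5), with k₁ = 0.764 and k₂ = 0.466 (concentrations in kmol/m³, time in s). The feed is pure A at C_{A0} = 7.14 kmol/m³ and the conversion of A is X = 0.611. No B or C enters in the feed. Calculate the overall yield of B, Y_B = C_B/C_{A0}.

0.303

Exit C_A = C_{A0}(1−X) = 7.14×0.389 = 2.777 kmol/m³.
Rates in a CSTR are evaluated at the outlet concentration: r_B = 0.764×2.777 = 2.122, r_C = 0.466×2.777^1.5 = 2.157.
Fraction of consumed A going to B: r_B/(r_B+r_C) = 0.4959.
C_B = 0.4959·C_{A0}·X = 0.4959×7.14×0.611 = 2.16 kmol/m³; Y_B = C_B/C_{A0} = 0.303.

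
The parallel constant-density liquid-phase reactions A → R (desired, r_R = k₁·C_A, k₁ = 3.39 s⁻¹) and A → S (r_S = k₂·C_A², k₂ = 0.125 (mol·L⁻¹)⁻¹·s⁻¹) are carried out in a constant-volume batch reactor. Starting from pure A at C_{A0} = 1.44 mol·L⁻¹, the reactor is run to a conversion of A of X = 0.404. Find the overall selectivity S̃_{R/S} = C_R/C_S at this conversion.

23.6

C_A = C_{A0}(1−X) = 0.8582 mol·L⁻¹.
Along a PFR/batch, dC_R/dC_A = −r_R/(r_R+r_S) = −k₁/(k₁+k₂·C_A).
Integrating from C_{A0} to C_A: C_R = (3.39/0.125)·ln[(3.39+0.125·1.44)/(3.39+0.125·0.858)] = 27.12·ln(3.570/3.497) = 0.5581 mol·L⁻¹.
C_S = (C_{A0}−C_A)−C_R = 0.02363 mol·L⁻¹; S̃_{R/S} = 0.5581/0.02363 = 23.6.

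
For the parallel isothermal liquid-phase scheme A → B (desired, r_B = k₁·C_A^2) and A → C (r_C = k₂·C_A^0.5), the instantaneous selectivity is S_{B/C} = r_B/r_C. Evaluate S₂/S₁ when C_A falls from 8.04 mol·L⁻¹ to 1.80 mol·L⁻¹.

0.106

S_{B/C} = (k₁/k₂)·C_A^1.5, so S₂/S₁ = (C_{A,2}/C_{A,1})^1.5.
= (1.80/8.04)^1.5 = (0.2239)^1.5 = 0.106.
Selectivity toward B falls as C_A falls — high-concentration operation is favoured.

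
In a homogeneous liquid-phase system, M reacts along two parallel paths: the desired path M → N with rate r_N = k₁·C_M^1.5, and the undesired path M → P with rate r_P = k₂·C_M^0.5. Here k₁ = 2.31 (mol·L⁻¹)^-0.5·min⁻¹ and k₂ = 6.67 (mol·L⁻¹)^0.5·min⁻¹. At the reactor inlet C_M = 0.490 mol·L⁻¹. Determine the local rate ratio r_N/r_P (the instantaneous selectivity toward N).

0.170

S_{N/P} = r_N/r_P = (k₁·C_M^1.5)/(k₂·C_M^0.5) = (k₁/k₂)·C_M.
= (2.31×0.4900^1.5) / (6.67×0.4900^0.5) = 0.7923/4.669 = 0.170.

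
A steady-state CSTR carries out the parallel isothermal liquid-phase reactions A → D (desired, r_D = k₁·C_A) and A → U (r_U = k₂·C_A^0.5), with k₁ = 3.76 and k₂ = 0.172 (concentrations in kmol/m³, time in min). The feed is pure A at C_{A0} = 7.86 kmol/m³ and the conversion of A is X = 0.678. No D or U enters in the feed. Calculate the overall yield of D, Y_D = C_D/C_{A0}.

Exit C_A = C_{A0}(1−X) = 7.86×0.322 = 2.531 kmol/m³.
In a CSTR the entire volume is at exit conditions, so r_D = 3.76×2.531 = 9.516 and r_U = 0.172×2.531^0.5 = 0.2736.
Fraction of consumed A going to D: r_D/(r_D+r_U) = 0.9720.
C_D = 0.9720·C_{A0}·X = 0.9720×7.86×0.678 = 5.18 kmol/m³; Y_D = C_D/C_{A0} = 0.659.

0.659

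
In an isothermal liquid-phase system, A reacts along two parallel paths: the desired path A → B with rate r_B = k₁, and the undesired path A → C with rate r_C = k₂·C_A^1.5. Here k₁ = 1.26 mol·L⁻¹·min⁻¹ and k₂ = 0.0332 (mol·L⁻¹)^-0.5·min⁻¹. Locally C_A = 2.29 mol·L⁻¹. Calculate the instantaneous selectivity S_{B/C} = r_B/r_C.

S_{B/C} = r_B/r_C = (k₁)/(k₂·C_A^1.5) = (k₁/k₂)·C_A^-1.5.
= (1.26) / (0.0332×2.290^1.5) = 1.260/0.1151 = 11.0.
The undesired path is higher order in A, so low C_A (CSTR or dilute feed) favours B.

11.0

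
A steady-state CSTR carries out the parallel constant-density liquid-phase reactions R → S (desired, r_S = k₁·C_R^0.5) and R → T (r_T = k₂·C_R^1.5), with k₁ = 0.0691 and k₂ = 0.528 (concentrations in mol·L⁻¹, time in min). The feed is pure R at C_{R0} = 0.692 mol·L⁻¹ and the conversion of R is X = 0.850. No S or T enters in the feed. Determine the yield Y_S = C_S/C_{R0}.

0.474

Exit C_R = C_{R0}(1−X) = 0.692×0.150 = 0.1038 mol·L⁻¹.
In a CSTR the entire volume is at exit conditions, so r_S = 0.0691×0.1038^0.5 = 0.02226 and r_T = 0.528×0.1038^1.5 = 0.01766.
Fraction of consumed R going to S: r_S/(r_S+r_T) = 0.5577.
C_S = 0.5577·C_{R0}·X = 0.5577×0.692×0.850 = 0.328 mol·L⁻¹; Y_S = C_S/C_{R0} = 0.474.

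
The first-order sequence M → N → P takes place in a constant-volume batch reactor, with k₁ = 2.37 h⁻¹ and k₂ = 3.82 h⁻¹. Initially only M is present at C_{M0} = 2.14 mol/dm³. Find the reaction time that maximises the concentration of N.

0.329 h

For first-order series the maximum of C_N occurs at t_opt = ln(k₂/k₁)/(k₂−k₁).
= ln(3.82/2.37)/(3.82−2.37) = ln(1.612)/1.450 = 0.4774/1.450 = 0.329 h.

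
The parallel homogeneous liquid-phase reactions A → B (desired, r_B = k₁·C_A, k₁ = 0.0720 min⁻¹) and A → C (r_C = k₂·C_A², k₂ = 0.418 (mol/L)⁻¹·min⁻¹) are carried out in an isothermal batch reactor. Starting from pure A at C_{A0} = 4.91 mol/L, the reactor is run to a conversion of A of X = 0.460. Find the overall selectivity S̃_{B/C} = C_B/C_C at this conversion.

0.0469

C_A = C_{A0}(1−X) = 2.651 mol/L.
Along a PFR/batch, dC_B/dC_A = −r_B/(r_B+r_C) = −k₁/(k₁+k₂·C_A).
Integrating from C_{A0} to C_A: C_B = (0.0720/0.418)·ln[(0.0720+0.418·4.91)/(0.0720+0.418·2.65)] = 0.1722·ln(2.124/1.180) = 0.1012 mol/L.
C_C = (C_{A0}−C_A)−C_B = 2.157 mol/L; S̃_{B/C} = 0.1012/2.157 = 0.0469.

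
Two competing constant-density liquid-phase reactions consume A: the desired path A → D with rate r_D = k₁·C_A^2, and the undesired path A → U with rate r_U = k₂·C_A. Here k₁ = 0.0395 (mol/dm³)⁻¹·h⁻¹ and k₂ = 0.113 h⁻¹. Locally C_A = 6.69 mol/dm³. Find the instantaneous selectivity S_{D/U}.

2.34

S_{D/U} = r_D/r_U = (k₁·C_A^2)/(k₂·C_A) = (k₁/k₂)·C_A.
= (0.0395×6.690^2) / (0.113×6.690) = 1.768/0.7560 = 2.34.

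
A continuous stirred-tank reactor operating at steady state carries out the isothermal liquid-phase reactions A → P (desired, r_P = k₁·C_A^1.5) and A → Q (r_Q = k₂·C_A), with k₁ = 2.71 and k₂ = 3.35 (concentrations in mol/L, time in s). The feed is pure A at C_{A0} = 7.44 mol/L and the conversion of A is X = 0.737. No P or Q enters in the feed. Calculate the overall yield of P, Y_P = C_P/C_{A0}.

0.391

Exit C_A = C_{A0}(1−X) = 7.44×0.263 = 1.957 mol/L.
A CSTR operates uniformly at the exit composition, giving r_P = 7.418 and r_Q = 6.555 (each k·C_A^n at C_A = 1.957).
Fraction of consumed A going to P: r_P/(r_P+r_Q) = 0.5309.
C_P = 0.5309·C_{A0}·X = 0.5309×7.44×0.737 = 2.91 mol/L; Y_P = C_P/C_{A0} = 0.391.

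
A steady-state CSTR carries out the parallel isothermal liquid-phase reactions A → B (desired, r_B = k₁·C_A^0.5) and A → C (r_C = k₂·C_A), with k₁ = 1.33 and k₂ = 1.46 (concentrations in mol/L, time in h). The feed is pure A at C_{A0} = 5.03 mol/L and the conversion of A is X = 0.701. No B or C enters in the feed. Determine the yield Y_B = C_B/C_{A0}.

Exit C_A = C_{A0}(1−X) = 5.03×0.299 = 1.504 mol/L.
Rates in a CSTR are evaluated at the outlet concentration: r_B = 1.33×1.504^0.5 = 1.631, r_C = 1.46×1.504 = 2.196.
Fraction of consumed A going to B: r_B/(r_B+r_C) = 0.4262.
C_B = 0.4262·C_{A0}·X = 0.4262×5.03×0.701 = 1.50 mol/L; Y_B = C_B/C_{A0} = 0.299.

0.299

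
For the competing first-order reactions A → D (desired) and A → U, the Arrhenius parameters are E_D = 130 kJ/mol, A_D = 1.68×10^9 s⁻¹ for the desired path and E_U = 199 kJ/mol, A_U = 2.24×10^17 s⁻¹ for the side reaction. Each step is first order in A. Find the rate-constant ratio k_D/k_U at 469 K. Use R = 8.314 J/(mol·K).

0.363

With equal orders, S_{D/U} = k_D/k_U = (A_D/A_U)·exp[(E_U−E_D)/(RT)].
(E_U−E_D)/(RT) = (199−130)×10³/(8.314×469) = 69000/3899 = 17.70.
k_D/k_U = (1.68×10^9/2.24×10^17)·exp(17.70) = 7.500×10^-9 × 4.843×10^7 = 0.363.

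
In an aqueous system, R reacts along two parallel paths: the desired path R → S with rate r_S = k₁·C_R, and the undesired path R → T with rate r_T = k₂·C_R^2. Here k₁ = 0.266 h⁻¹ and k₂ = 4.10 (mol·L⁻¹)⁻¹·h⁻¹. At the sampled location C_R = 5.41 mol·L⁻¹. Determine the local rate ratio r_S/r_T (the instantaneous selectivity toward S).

0.0120

S_{S/T} = r_S/r_T = (k₁·C_R)/(k₂·C_R^2) = (k₁/k₂)·C_R⁻¹.
= (0.266×5.410) / (4.10×5.410^2) = 1.439/120.0 = 0.0120.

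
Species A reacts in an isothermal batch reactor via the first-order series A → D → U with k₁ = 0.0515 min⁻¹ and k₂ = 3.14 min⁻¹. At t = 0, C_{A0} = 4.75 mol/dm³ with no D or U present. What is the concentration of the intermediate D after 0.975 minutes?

The intermediate concentration in a first-order A→B→C sequence is C_D = k₁C_{A0}(e^(−k₁t) − e^(−k₂t))/(k₂−k₁).
e^(−k₁t) = e^(−0.0515×0.975) = e^(−0.05021) = 0.9510; e^(−k₂t) = e^(−3.062) = 0.04682.
C_D = 0.0515×4.75/(3.14−0.0515) × (0.9510−0.04682) = 0.07921×0.9042 = 0.07162 mol/dm³.

0.0716 mol/dm³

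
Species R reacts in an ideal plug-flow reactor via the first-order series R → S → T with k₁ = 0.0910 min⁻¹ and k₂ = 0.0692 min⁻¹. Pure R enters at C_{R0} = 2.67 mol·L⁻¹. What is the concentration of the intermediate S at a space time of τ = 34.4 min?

Solving the coupled first-order balances gives C_S(τ) = [k₁/(k₂−k₁)]·C_{R0}·(e^(−k₁τ) − e^(−k₂τ)).
e^(−k₁τ) = e^(−0.0910×34.4) = e^(−3.130) = 0.04370; e^(−k₂τ) = e^(−2.380) = 0.09251.
C_S = 0.0910×2.67/(0.0692−0.0910) × (0.04370−0.09251) = (-11.15)×(-0.04881) = 0.5440 mol·L⁻¹.

0.544 mol·L⁻¹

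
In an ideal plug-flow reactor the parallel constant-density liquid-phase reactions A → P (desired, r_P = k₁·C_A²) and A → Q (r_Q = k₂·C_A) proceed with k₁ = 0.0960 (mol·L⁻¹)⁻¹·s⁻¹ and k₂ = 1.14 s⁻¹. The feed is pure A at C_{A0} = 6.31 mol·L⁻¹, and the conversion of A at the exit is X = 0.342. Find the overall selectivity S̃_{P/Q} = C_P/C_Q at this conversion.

C_A = C_{A0}(1−X) = 4.152 mol·L⁻¹.
Along a PFR/batch, dC_Q/dC_A = −r_Q/(r_P+r_Q) = −k₂/(k₂+k₁·C_A).
Integrating from C_{A0} to C_A: C_Q = (1.14/0.0960)·ln[(1.14+0.0960·6.31)/(1.14+0.0960·4.15)] = 11.87·ln(1.746/1.539) = 1.500 mol·L⁻¹.
Then C_P = (C_{A0}−C_A) − C_Q = 2.158 − 1.500 = 0.6579 mol·L⁻¹.
S̃_{P/Q} = C_P/C_Q = 0.6579/1.500 = 0.439.

0.439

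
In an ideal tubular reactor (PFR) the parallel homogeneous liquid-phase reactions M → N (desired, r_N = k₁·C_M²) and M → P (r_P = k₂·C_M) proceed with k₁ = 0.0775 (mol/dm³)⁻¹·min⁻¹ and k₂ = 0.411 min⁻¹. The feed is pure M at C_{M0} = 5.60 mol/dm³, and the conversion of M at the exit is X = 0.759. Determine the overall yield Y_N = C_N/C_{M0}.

C_M = C_{M0}(1−X) = 1.350 mol/dm³.
Along a PFR/batch, dC_P/dC_M = −r_P/(r_N+r_P) = −k₂/(k₂+k₁·C_M).
Integrating from C_{M0} to C_M: C_P = (0.411/0.0775)·ln[(0.411+0.0775·5.60)/(0.411+0.0775·1.35)] = 5.303·ln(0.8450/0.5156) = 2.620 mol/dm³.
Then C_N = (C_{M0}−C_M) − C_P = 4.250 − 2.620 = 1.631 mol/dm³.
Y_N = C_N/C_{M0} = 1.631/5.60 = 0.291.

0.291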